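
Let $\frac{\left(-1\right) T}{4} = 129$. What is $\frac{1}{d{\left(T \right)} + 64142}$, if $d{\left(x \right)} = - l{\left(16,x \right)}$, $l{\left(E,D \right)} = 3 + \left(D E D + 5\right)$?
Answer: $- \frac{1}{4195962} \approx -2.3832 \cdot 10^{-7}$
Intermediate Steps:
$T = -516$ ($T = \left(-4\right) 129 = -516$)
$l{\left(E,D \right)} = 8 + E D^{2}$ ($l{\left(E,D \right)} = 3 + \left(E D^{2} + 5\right) = 3 + \left(5 + E D^{2}\right) = 8 + E D^{2}$)
$d{\left(x \right)} = -8 - 16 x^{2}$ ($d{\left(x \right)} = - (8 + 16 x^{2}) = -8 - 16 x^{2}$)
$\frac{1}{d{\left(T \right)} + 64142} = \frac{1}{\left(-8 - 16 \left(-516\right)^{2}\right) + 64142} = \frac{1}{\left(-8 - 4260096\right) + 64142} = \frac{1}{-4260104 + 64142} = \frac{1}{-4195962} = - \frac{1}{4195962}$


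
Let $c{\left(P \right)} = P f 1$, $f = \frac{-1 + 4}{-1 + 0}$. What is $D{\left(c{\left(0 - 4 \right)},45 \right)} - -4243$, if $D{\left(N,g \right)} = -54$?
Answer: $4189$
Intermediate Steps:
$f = -3$ ($f = \frac{3}{-1} = 3 \left(-1\right) = -3$)
$c{\left(P \right)} = - 3 P$ ($c{\left(P \right)} = P \left(-3\right) 1 = - 3 P 1 = - 3 P$)
$D{\left(c{\left(0 - 4 \right)},45 \right)} - -4243 = -54 - -4243 = -54 + 4243 = 4189$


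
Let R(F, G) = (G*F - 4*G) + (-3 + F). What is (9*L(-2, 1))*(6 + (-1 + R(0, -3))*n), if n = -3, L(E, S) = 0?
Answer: 0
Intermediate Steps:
R(F, G) = -3 + F - 4*G + F*G (R(F, G) = (F*G - 4*G) + (-3 + F) = (-4*G + F*G) + (-3 + F) = -3 + F - 4*G + F*G)
(9*L(-2, 1))*(6 + (-1 + R(0, -3))*n) = (9*0)*(6 + (-1 + (-3 + 0 - 4*(-3) + 0*(-3)))*(-3)) = 0*(6 + (-1 + (-3 + 0 + 12 + 0))*(-3)) = 0*(6 + (-1 + 9)*(-3)) = 0*(6 + 8*(-3)) = 0*(6 - 24) = 0*(-18) = 0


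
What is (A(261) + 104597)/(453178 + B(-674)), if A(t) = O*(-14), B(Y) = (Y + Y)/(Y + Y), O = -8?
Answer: 104709/453179 ≈ 0.23105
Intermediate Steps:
B(Y) = 1 (B(Y) = (2*Y)/((2*Y)) = (2*Y)*(1/(2*Y)) = 1)
A(t) = 112 (A(t) = -8*(-14) = 112)
(A(261) + 104597)/(453178 + B(-674)) = (112 + 104597)/(453178 + 1) = 104709/453179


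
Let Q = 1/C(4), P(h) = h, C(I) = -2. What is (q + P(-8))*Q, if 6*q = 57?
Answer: -3/4 ≈ -0.75000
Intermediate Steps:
q = 19/2 (q = (1/6)*57 = 19/2 ≈ 9.5000)
Q = -1/2 (Q = 1/(-2) = -1/2 ≈ -0.50000)
(q + P(-8))*Q = (19/2 - 8)*(-1/2) = (3/2)*(-1/2) = -3/4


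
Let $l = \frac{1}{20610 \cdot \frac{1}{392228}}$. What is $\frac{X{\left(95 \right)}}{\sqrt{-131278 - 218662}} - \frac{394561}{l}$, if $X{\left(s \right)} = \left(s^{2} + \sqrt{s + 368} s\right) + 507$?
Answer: $- \frac{4065951105}{196114} - \frac{i \sqrt{87485} \left(9532 + 95 \sqrt{463}\right)}{174970} \approx -20733.0 - 19.569 i$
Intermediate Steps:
$X{\left(s \right)} = 507 + s^{2} + s \sqrt{368 + s}$ ($X{\left(s \right)} = \left(s^{2} + \sqrt{368 + s} s\right) + 507 = \left(s^{2} + s \sqrt{368 + s}\right) + 507 = 507 + s^{2} + s \sqrt{368 + s}$)
$l = \frac{196114}{10305}$ ($l = \frac{1}{20610 \cdot \frac{1}{392228}} = \frac{1}{\frac{10305}{196114}} = \frac{196114}{10305} \approx 19.031$)
$\frac{X{\left(95 \right)}}{\sqrt{-131278 - 218662}} - \frac{394561}{l} = \frac{507 + 95^{2} + 95 \sqrt{368 + 95}}{\sqrt{-131278 - 218662}} - \frac{394561}{\frac{196114}{10305}} = \frac{507 + 9025 + 95 \sqrt{463}}{\sqrt{-349940}} - \frac{4065951105}{196114} = \frac{9532 + 95 \sqrt{463}}{2 i \sqrt{87485}} - \frac{4065951105}{196114} = \left(9532 + 95 \sqrt{463}\right) \left(- \frac{i \sqrt{87485}}{174970}\right) - \frac{4065951105}{196114} = - \frac{i \sqrt{87485} \left(9532 + 95 \sqrt{463}\right)}{174970} - \frac{4065951105}{196114} = - \frac{4065951105}{196114} - \frac{i \sqrt{87485} \left(9532 + 95 \sqrt{463}\right)}{174970}$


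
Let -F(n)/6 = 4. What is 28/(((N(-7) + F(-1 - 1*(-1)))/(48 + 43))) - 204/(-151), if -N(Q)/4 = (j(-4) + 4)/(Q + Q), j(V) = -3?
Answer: -1329686/12533 ≈ -106.09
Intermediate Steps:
F(n) = -24 (F(n) = -6*4 = -24)
N(Q) = -2/Q (N(Q) = -4*(-3 + 4)/(Q + Q) = -4/(2*Q) = -4*1/(2*Q) = -2/Q)
28/(((N(-7) + F(-1 - 1*(-1)))/(48 + 43))) - 204/(-151) = 28/(((-2/(-7) - 24)/(48 + 43))) - 204/(-151) = 28/(((-2*(-1/7) - 24)/91)) - 204*(-1/151) = 28/(((2/7 - 24)*(1/91))) + 204/151 = 28/((-166/7*1/91)) + 204/151 = 28/(-166/637) + 204/151 = 28*(-637/166) + 204/151 = -8918/83 + 204/151 = -1329686/12533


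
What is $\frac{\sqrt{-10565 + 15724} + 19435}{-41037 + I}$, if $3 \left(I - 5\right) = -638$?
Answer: $- \frac{4485}{9518} - \frac{3 \sqrt{5159}}{123734} \approx -0.47295$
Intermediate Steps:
$I = - \frac{623}{3}$ ($I = 5 + \frac{1}{3} \left(-638\right) = 5 - \frac{638}{3} = - \frac{623}{3} \approx -207.67$)
$\frac{\sqrt{-10565 + 15724} + 19435}{-41037 + I} = \frac{\sqrt{-10565 + 15724} + 19435}{-41037 - \frac{623}{3}} = \frac{\sqrt{5159} + 19435}{- \frac{123734}{3}} = \left(19435 + \sqrt{5159}\right) \left(- \frac{3}{123734}\right) = - \frac{4485}{9518} - \frac{3 \sqrt{5159}}{123734}$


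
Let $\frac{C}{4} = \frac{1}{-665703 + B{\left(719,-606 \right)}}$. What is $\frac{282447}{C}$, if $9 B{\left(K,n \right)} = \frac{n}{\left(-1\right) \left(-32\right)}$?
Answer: $- \frac{3008422552905}{64} \approx -4.7007 \cdot 10^{10}$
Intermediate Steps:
$B{\left(K,n \right)} = \frac{n}{288}$ ($B{\left(K,n \right)} = \frac{n \frac{1}{\left(-1\right) \left(-32\right)}}{9} = \frac{n \frac{1}{32}}{9} = \frac{\frac{1}{32} n}{9} = \frac{n}{288}$)
$C = - \frac{192}{31953845}$ ($C = \frac{4}{-665703 + \frac{1}{288} \left(-606\right)} = \frac{4}{-665703 - \frac{101}{48}} = \frac{4}{- \frac{31953845}{48}} = 4 \left(- \frac{48}{31953845}\right) = - \frac{192}{31953845} \approx -6.0087 \cdot 10^{-6}$)
$\frac{282447}{C} = \frac{282447}{- \frac{192}{31953845}} = 282447 \left(- \frac{31953845}{192}\right) = - \frac{3008422552905}{64}$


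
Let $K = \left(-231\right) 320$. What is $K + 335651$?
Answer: $261731$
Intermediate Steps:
$K = -73920$
$K + 335651 = -73920 + 335651 = 261731$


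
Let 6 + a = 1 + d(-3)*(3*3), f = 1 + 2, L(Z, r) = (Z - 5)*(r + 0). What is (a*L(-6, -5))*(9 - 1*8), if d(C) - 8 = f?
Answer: 5170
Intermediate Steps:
L(Z, r) = r*(-5 + Z) (L(Z, r) = (-5 + Z)*r = r*(-5 + Z))
f = 3
d(C) = 11 (d(C) = 8 + 3 = 11)
a = 94 (a = -6 + (1 + 11*(3*3)) = -6 + (1 + 11*9) = -6 + (1 + 99) = -6 + 100 = 94)
(a*L(-6, -5))*(9 - 1*8) = (94*(-5*(-5 - 6)))*(9 - 1*8) = (94*(-5*(-11)))*(9 - 8) = (94*55)*1 = 5170*1 = 5170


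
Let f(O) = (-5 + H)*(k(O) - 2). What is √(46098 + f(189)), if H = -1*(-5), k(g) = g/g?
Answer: 3*√5122 ≈ 214.70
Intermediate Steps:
k(g) = 1
H = 5
f(O) = 0 (f(O) = (-5 + 5)*(1 - 2) = 0*(-1) = 0)
√(46098 + f(189)) = √(46098 + 0) = √46098 = 3*√5122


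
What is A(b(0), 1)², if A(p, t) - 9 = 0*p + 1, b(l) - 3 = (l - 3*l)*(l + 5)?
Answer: 100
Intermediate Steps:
b(l) = 3 - 2*l*(5 + l) (b(l) = 3 + (l - 3*l)*(l + 5) = 3 + (-2*l)*(5 + l) = 3 - 2*l*(5 + l))
A(p, t) = 10 (A(p, t) = 9 + (0*p + 1) = 9 + (0 + 1) = 9 + 1 = 10)
A(b(0), 1)² = 10² = 100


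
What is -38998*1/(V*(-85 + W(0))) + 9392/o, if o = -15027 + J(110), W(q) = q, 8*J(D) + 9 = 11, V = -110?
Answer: -79273929/16529425 ≈ -4.7959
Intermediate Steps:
J(D) = ¼ (J(D) = -9/8 + (⅛)*11 = -9/8 + 11/8 = ¼)
o = -60107/4 (o = -15027 + ¼ = -60107/4 ≈ -15027.)
-38998*1/(V*(-85 + W(0))) + 9392/o = -38998*(-1/(110*(-85 + 0))) + 9392/(-60107/4) = -38998/((-85*(-110))) + 9392*(-4/60107) = -38998/9350 - 37568/60107 = -38998*1/9350 - 37568/60107 = -1147/275 - 37568/60107 = -79273929/16529425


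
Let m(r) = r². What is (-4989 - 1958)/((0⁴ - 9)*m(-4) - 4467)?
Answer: 6947/4611 ≈ 1.5066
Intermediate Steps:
(-4989 - 1958)/((0⁴ - 9)*m(-4) - 4467) = (-4989 - 1958)/((0⁴ - 9)*(-4)² - 4467) = -6947/((0 - 9)*16 - 4467) = -6947/(-9*16 - 4467) = -6947/(-144 - 4467) = -6947/(-4611) = -6947*(-1/4611) = 6947/4611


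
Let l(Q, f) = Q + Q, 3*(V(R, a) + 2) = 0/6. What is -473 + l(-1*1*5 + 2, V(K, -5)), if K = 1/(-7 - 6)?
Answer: -479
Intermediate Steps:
K = -1/13 (K = 1/(-13) = -1/13 ≈ -0.076923)
V(R, a) = -2 (V(R, a) = -2 + (0/6)/3 = -2 + (0*(1/6))/3 = -2 + (1/3)*0 = -2 + 0 = -2)
l(Q, f) = 2*Q
-473 + l(-1*1*5 + 2, V(K, -5)) = -473 + 2*(-1*1*5 + 2) = -473 + 2*(-1*5 + 2) = -473 + 2*(-5 + 2) = -473 + 2*(-3) = -473 - 6 = -479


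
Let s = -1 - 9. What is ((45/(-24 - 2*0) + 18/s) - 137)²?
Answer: 31663129/1600 ≈ 19789.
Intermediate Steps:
s = -10
((45/(-24 - 2*0) + 18/s) - 137)² = ((45/(-24 - 2*0) + 18/(-10)) - 137)² = ((45/(-24 + 0) + 18*(-⅒)) - 137)² = ((45/(-24) - 9/5) - 137)² = ((45*(-1/24) - 9/5) - 137)² = ((-15/8 - 9/5) - 137)² = (-147/40 - 137)² = (-5627/40)² = 31663129/1600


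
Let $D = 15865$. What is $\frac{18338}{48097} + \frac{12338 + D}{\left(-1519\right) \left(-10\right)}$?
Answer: $\frac{33368039}{14910070} \approx 2.238$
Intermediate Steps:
$\frac{18338}{48097} + \frac{12338 + D}{\left(-1519\right) \left(-10\right)} = \frac{18338}{48097} + \frac{12338 + 15865}{\left(-1519\right) \left(-10\right)} = 18338 \cdot \frac{1}{48097} + \frac{28203}{15190} = \frac{18338}{48097} + 28203 \cdot \frac{1}{15190} = \frac{18338}{48097} + \frac{4029}{2170} = \frac{33368039}{14910070}$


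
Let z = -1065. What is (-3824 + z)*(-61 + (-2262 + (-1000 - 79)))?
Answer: 16632378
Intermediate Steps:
(-3824 + z)*(-61 + (-2262 + (-1000 - 79))) = (-3824 - 1065)*(-61 + (-2262 + (-1000 - 79))) = -4889*(-61 + (-2262 - 1079)) = -4889*(-61 - 3341) = -4889*(-3402) = 16632378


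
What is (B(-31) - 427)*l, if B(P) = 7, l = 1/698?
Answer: -210/349 ≈ -0.60172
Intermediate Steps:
l = 1/698 ≈ 0.0014327
(B(-31) - 427)*l = (7 - 427)*(1/698) = -420*1/698 = -210/349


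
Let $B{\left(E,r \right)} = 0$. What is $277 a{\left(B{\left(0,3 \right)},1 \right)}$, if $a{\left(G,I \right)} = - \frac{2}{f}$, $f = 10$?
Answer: $- \frac{277}{5} \approx -55.4$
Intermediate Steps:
$a{\left(G,I \right)} = - \frac{1}{5}$ ($a{\left(G,I \right)} = - \frac{2}{10} = \left(-2\right) \frac{1}{10} = - \frac{1}{5}$)
$277 a{\left(B{\left(0,3 \right)},1 \right)} = 277 \left(- \frac{1}{5}\right) = - \frac{277}{5}$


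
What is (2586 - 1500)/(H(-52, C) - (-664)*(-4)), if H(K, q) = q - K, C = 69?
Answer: -362/845 ≈ -0.42840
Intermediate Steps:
(2586 - 1500)/(H(-52, C) - (-664)*(-4)) = (2586 - 1500)/((69 - 1*(-52)) - (-664)*(-4)) = 1086/((69 + 52) - 166*16) = 1086/(121 - 2656) = 1086/(-2535) = 1086*(-1/2535) = -362/845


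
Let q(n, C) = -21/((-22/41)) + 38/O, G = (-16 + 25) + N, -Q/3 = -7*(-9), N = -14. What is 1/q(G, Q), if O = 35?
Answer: 770/30971 ≈ 0.024862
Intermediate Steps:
Q = -189 (Q = -(-21)*(-9) = -3*63 = -189)
G = -5 (G = (-16 + 25) - 14 = 9 - 14 = -5)
q(n, C) = 30971/770 (q(n, C) = -21/((-22/41)) + 38/35 = -21/((-22*1/41)) + 38*(1/35) = -21/(-22/41) + 38/35 = -21*(-41/22) + 38/35 = 861/22 + 38/35 = 30971/770)
1/q(G, Q) = 1/(30971/770) = 770/30971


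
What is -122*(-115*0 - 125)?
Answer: 15250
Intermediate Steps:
-122*(-115*0 - 125) = -122*(0 - 125) = -122*(-125) = 15250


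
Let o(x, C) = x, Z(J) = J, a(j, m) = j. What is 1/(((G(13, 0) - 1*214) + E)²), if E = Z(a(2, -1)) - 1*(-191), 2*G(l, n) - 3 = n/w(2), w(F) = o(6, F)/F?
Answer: 4/1521 ≈ 0.0026299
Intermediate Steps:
w(F) = 6/F
G(l, n) = 3/2 + n/6 (G(l, n) = 3/2 + (n/((6/2)))/2 = 3/2 + (n/((6*(½))))/2 = 3/2 + (n/3)/2 = 3/2 + n/6)
E = 193 (E = 2 - 1*(-191) = 2 + 191 = 193)
1/(((G(13, 0) - 1*214) + E)²) = 1/((((3/2 + (⅙)*0) - 1*214) + 193)²) = 1/((((3/2 + 0) - 214) + 193)²) = 1/(((3/2 - 214) + 193)²) = 1/((-425/2 + 193)²) = 1/((-39/2)²) = 1/(1521/4) = 4/1521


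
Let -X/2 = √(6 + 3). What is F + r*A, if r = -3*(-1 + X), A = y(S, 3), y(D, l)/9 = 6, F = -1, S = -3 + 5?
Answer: 1133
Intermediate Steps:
S = 2
y(D, l) = 54 (y(D, l) = 9*6 = 54)
X = -6 (X = -2*√(6 + 3) = -2*√9 = -2*3 = -6)
A = 54
r = 21 (r = -3*(-1 - 6) = -3*(-7) = 21)
F + r*A = -1 + 21*54 = -1 + 1134 = 1133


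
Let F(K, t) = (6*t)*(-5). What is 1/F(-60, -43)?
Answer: 1/1290 ≈ 0.00077519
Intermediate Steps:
F(K, t) = -30*t
1/F(-60, -43) = 1/(-30*(-43)) = 1/1290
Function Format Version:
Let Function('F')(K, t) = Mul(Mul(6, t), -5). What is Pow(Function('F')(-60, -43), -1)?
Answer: Rational(1, 1290) ≈ 0.00077519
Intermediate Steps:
Function('F')(K, t) = Mul(-30, t)
Pow(Function('F')(-60, -43), -1) = Pow(Mul(-30, -43), -1) = Pow(1290, -1) = Rational(1, 1290)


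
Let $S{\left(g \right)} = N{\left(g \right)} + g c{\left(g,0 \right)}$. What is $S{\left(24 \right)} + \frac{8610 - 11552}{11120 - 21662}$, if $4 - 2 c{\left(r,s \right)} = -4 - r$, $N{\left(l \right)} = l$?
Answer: $\frac{2152039}{5271} \approx 408.28$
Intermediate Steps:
$c{\left(r,s \right)} = 4 + \frac{r}{2}$ ($c{\left(r,s \right)} = 2 - \frac{-4 - r}{2} = 2 + \left(2 + \frac{r}{2}\right) = 4 + \frac{r}{2}$)
$S{\left(g \right)} = g + g \left(4 + \frac{g}{2}\right)$
$S{\left(24 \right)} + \frac{8610 - 11552}{11120 - 21662} = \frac{1}{2} \cdot 24 \left(10 + 24\right) + \frac{8610 - 11552}{11120 - 21662} = \frac{1}{2} \cdot 24 \cdot 34 - \frac{2942}{-10542} = 408 - - \frac{1471}{5271} = 408 + \frac{1471}{5271} = \frac{2152039}{5271}$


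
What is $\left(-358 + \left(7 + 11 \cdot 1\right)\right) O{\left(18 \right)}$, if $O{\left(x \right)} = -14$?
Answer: $4760$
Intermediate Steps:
$\left(-358 + \left(7 + 11 \cdot 1\right)\right) O{\left(18 \right)} = \left(-358 + \left(7 + 11 \cdot 1\right)\right) \left(-14\right) = \left(-358 + \left(7 + 11\right)\right) \left(-14\right) = \left(-358 + 18\right) \left(-14\right) = \left(-340\right) \left(-14\right) = 4760$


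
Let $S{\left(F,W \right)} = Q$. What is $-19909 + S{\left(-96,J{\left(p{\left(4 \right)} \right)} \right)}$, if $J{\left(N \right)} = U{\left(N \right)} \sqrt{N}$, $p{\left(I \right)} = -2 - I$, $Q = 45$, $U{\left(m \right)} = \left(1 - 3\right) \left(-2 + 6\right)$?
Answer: $-19864$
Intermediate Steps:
$U{\left(m \right)} = -8$ ($U{\left(m \right)} = \left(-2\right) 4 = -8$)
$J{\left(N \right)} = - 8 \sqrt{N}$
$S{\left(F,W \right)} = 45$
$-19909 + S{\left(-96,J{\left(p{\left(4 \right)} \right)} \right)} = -19909 + 45 = -19864$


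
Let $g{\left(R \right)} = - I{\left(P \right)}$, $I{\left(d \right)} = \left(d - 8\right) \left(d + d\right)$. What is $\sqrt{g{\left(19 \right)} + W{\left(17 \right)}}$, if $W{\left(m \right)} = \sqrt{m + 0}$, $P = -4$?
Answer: $\sqrt{-96 + \sqrt{17}} \approx 9.5852 i$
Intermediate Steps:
$I{\left(d \right)} = 2 d \left(-8 + d\right)$ ($I{\left(d \right)} = \left(-8 + d\right) 2 d = 2 d \left(-8 + d\right)$)
$W{\left(m \right)} = \sqrt{m}$
$g{\left(R \right)} = -96$ ($g{\left(R \right)} = - 2 \left(-4\right) \left(-8 - 4\right) = - 2 \left(-4\right) \left(-12\right) = \left(-1\right) 96 = -96$)
$\sqrt{g{\left(19 \right)} + W{\left(17 \right)}} = \sqrt{-96 + \sqrt{17}}$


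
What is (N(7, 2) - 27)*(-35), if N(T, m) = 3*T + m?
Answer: 140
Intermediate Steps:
N(T, m) = m + 3*T
(N(7, 2) - 27)*(-35) = ((2 + 3*7) - 27)*(-35) = ((2 + 21) - 27)*(-35) = (23 - 27)*(-35) = -4*(-35) = 140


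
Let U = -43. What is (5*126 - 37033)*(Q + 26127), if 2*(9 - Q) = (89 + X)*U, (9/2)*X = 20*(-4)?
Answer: -18129094433/18 ≈ -1.0072e+9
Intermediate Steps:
X = -160/9 (X = 2*(20*(-4))/9 = (2/9)*(-80) = -160/9 ≈ -17.778)
Q = 27725/18 (Q = 9 - (89 - 160/9)*(-43)/2 = 9 - 641*(-43)/18 = 9 - ½*(-27563/9) = 9 + 27563/18 = 27725/18 ≈ 1540.3)
(5*126 - 37033)*(Q + 26127) = (5*126 - 37033)*(27725/18 + 26127) = (630 - 37033)*(498011/18) = -36403*498011/18 = -18129094433/18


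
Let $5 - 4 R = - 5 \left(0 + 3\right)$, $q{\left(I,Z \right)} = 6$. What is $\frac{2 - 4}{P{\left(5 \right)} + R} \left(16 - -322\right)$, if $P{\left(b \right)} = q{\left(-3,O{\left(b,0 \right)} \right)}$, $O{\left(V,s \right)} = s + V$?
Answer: $- \frac{676}{11} \approx -61.455$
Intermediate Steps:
$O{\left(V,s \right)} = V + s$
$P{\left(b \right)} = 6$
$R = 5$ ($R = \frac{5}{4} - \frac{\left(-5\right) \left(0 + 3\right)}{4} = \frac{5}{4} - \frac{\left(-5\right) 3}{4} = \frac{5}{4} - - \frac{15}{4} = \frac{5}{4} + \frac{15}{4} = 5$)
$\frac{2 - 4}{P{\left(5 \right)} + R} \left(16 - -322\right) = \frac{2 - 4}{6 + 5} \left(16 - -322\right) = - \frac{2}{11} \left(16 + 322\right) = \left(-2\right) \frac{1}{11} \cdot 338 = \left(- \frac{2}{11}\right) 338 = - \frac{676}{11}$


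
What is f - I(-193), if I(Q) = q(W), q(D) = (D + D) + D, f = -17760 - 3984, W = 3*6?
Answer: -21798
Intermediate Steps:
W = 18
f = -21744
q(D) = 3*D (q(D) = 2*D + D = 3*D)
I(Q) = 54 (I(Q) = 3*18 = 54)
f - I(-193) = -21744 - 1*54 = -21744 - 54 = -21798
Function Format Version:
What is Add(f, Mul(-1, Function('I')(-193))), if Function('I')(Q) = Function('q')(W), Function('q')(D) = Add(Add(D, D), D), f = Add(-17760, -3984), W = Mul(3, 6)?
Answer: -21798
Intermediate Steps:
W = 18
f = -21744
Function('q')(D) = Mul(3, D) (Function('q')(D) = Add(Mul(2, D), D) = Mul(3, D))
Function('I')(Q) = 54 (Function('I')(Q) = Mul(3, 18) = 54)
Add(f, Mul(-1, Function('I')(-193))) = Add(-21744, Mul(-1, 54)) = Add(-21744, -54) = -21798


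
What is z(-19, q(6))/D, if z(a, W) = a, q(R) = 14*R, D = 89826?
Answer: -19/89826 ≈ -0.00021152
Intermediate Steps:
z(-19, q(6))/D = -19/89826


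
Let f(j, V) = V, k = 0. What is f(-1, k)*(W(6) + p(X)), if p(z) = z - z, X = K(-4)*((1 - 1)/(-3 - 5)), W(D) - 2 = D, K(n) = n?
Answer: 0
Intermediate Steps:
W(D) = 2 + D
X = 0 (X = -4*(1 - 1)/(-3 - 5) = -0/(-8) = -0*(-1)/8 = -4*0 = 0)
p(z) = 0
f(-1, k)*(W(6) + p(X)) = 0*((2 + 6) + 0) = 0*(8 + 0) = 0*8 = 0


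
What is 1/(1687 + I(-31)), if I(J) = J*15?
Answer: 1/1222 ≈ 0.00081833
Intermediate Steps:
I(J) = 15*J
1/(1687 + I(-31)) = 1/(1687 + 15*(-31)) = 1/(1687 - 465) = 1/1222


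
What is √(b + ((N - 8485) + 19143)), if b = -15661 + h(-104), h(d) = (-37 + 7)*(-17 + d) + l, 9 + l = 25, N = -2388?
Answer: I*√3745 ≈ 61.196*I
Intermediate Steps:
l = 16 (l = -9 + 25 = 16)
h(d) = 526 - 30*d (h(d) = (-37 + 7)*(-17 + d) + 16 = -30*(-17 + d) + 16 = (510 - 30*d) + 16 = 526 - 30*d)
b = -12015 (b = -15661 + (526 - 30*(-104)) = -15661 + (526 + 3120) = -15661 + 3646 = -12015)
√(b + ((N - 8485) + 19143)) = √(-12015 + ((-2388 - 8485) + 19143)) = √(-12015 + (-10873 + 19143)) = √(-12015 + 8270) = √(-3745) = I*√3745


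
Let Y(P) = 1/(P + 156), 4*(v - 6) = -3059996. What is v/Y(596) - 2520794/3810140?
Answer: -1095938642571917/1905070 ≈ -5.7528e+8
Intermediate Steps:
v = -764993 (v = 6 + (1/4)*(-3059996) = 6 - 764999 = -764993)
Y(P) = 1/(156 + P)
v/Y(596) - 2520794/3810140 = -764993/(1/(156 + 596)) - 2520794/3810140 = -764993/(1/752) - 2520794*1/3810140 = -764993/1/752 - 1260397/1905070 = -764993*752 - 1260397/1905070 = -575274736 - 1260397/1905070 = -1095938642571917/1905070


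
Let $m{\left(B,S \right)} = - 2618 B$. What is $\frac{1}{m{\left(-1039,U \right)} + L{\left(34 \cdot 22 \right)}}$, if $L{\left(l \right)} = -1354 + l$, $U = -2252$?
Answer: $\frac{1}{2719496} \approx 3.6772 \cdot 10^{-7}$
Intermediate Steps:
$\frac{1}{m{\left(-1039,U \right)} + L{\left(34 \cdot 22 \right)}} = \frac{1}{\left(-2618\right) \left(-1039\right) + \left(-1354 + 34 \cdot 22\right)} = \frac{1}{2720102 + \left(-1354 + 748\right)} = \frac{1}{2720102 - 606} = \frac{1}{2719496}$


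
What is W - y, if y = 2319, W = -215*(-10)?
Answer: -169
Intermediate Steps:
W = 2150
W - y = 2150 - 1*2319 = 2150 - 2319 = -169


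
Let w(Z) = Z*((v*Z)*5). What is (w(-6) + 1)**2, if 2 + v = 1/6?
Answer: 108241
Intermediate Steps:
v = -11/6 (v = -2 + 1/6 = -11/6 ≈ -1.8333)
w(Z) = -55*Z**2/6 (w(Z) = Z*(-11*Z/6*5) = Z*(-55*Z/6) = -55*Z**2/6)
(w(-6) + 1)**2 = (-55/6*(-6)**2 + 1)**2 = (-55/6*36 + 1)**2 = (-330 + 1)**2 = (-329)**2 = 108241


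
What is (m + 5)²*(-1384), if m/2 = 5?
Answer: -311400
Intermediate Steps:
m = 10 (m = 2*5 = 10)
(m + 5)²*(-1384) = (10 + 5)²*(-1384) = 15²*(-1384) = 225*(-1384) = -311400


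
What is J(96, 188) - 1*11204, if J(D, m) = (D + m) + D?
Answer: -10824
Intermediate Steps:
J(D, m) = m + 2*D
J(96, 188) - 1*11204 = (188 + 2*96) - 1*11204 = (188 + 192) - 11204 = 380 - 11204 = -10824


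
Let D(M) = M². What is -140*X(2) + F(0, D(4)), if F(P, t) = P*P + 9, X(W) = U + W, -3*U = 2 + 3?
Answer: -113/3 ≈ -37.667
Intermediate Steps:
U = -5/3 (U = -(2 + 3)/3 = -⅓*5 = -5/3 ≈ -1.6667)
X(W) = -5/3 + W
F(P, t) = 9 + P² (F(P, t) = P² + 9 = 9 + P²)
-140*X(2) + F(0, D(4)) = -140*(-5/3 + 2) + (9 + 0²) = -140*⅓ + (9 + 0) = -140/3 + 9 = -113/3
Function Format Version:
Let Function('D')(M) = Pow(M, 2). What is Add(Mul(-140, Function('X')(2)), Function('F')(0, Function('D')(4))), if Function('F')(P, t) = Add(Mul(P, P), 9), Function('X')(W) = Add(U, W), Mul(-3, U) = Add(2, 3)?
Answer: Rational(-113, 3) ≈ -37.667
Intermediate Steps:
U = Rational(-5, 3) (U = Mul(Rational(-1, 3), Add(2, 3)) = Mul(Rational(-1, 3), 5) = Rational(-5, 3) ≈ -1.6667)
Function('X')(W) = Add(Rational(-5, 3), W)
Function('F')(P, t) = Add(9, Pow(P, 2)) (Function('F')(P, t) = Add(Pow(P, 2), 9) = Add(9, Pow(P, 2)))
Add(Mul(-140, Function('X')(2)), Function('F')(0, Function('D')(4))) = Add(Mul(-140, Add(Rational(-5, 3), 2)), Add(9, Pow(0, 2))) = Add(Mul(-140, Rational(1, 3)), Add(9, 0)) = Add(Rational(-140, 3), 9) = Rational(-113, 3)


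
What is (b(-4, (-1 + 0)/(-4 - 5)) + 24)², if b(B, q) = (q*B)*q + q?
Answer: 3798601/6561 ≈ 578.97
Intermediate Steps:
b(B, q) = q + B*q² (b(B, q) = (B*q)*q + q = B*q² + q = q + B*q²)
(b(-4, (-1 + 0)/(-4 - 5)) + 24)² = (((-1 + 0)/(-4 - 5))*(1 - 4*(-1 + 0)/(-4 - 5)) + 24)² = ((-1/(-9))*(1 - (-4)/(-9)) + 24)² = ((-1*(-⅑))*(1 - (-4)*(-1)/9) + 24)² = ((1 - 4*⅑)/9 + 24)² = ((1 - 4/9)/9 + 24)² = ((⅑)*(5/9) + 24)² = (5/81 + 24)² = (1949/81)² = 3798601/6561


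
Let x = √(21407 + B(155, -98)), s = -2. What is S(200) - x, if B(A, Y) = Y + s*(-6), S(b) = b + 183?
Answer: 383 - 3*√2369 ≈ 236.98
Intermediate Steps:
S(b) = 183 + b
B(A, Y) = 12 + Y (B(A, Y) = Y - 2*(-6) = Y + 12 = 12 + Y)
x = 3*√2369 (x = √(21407 + (12 - 98)) = √(21407 - 86) = √21321 = 3*√2369 ≈ 146.02)
S(200) - x = (183 + 200) - 3*√2369 = 383 - 3*√2369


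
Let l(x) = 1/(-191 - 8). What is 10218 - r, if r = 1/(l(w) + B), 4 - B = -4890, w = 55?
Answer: 9951361091/973905 ≈ 10218.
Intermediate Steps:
l(x) = -1/199 (l(x) = 1/(-199) = -1/199)
B = 4894 (B = 4 - 1*(-4890) = 4 + 4890 = 4894)
r = 199/973905 (r = 1/(-1/199 + 4894) = 1/(973905/199) = 199/973905 ≈ 0.00020433)
10218 - r = 10218 - 1*199/973905 = 10218 - 199/973905 = 9951361091/973905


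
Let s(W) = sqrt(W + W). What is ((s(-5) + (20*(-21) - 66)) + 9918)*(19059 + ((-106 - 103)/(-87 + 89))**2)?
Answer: 282764286 + 119917*I*sqrt(10)/4 ≈ 2.8276e+8 + 94803.0*I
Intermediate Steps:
s(W) = sqrt(2)*sqrt(W) (s(W) = sqrt(2*W) = sqrt(2)*sqrt(W))
((s(-5) + (20*(-21) - 66)) + 9918)*(19059 + ((-106 - 103)/(-87 + 89))**2) = ((sqrt(2)*sqrt(-5) + (20*(-21) - 66)) + 9918)*(19059 + ((-106 - 103)/(-87 + 89))**2) = ((sqrt(2)*(I*sqrt(5)) + (-420 - 66)) + 9918)*(19059 + (-209/2)**2) = ((I*sqrt(10) - 486) + 9918)*(19059 + (-209*1/2)**2) = ((-486 + I*sqrt(10)) + 9918)*(19059 + (-209/2)**2) = (9432 + I*sqrt(10))*(19059 + 43681/4) = (9432 + I*sqrt(10))*(119917/4) = 282764286 + 119917*I*sqrt(10)/4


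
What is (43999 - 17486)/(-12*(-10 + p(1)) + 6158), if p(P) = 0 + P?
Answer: 26513/6266 ≈ 4.2312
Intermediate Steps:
p(P) = P
(43999 - 17486)/(-12*(-10 + p(1)) + 6158) = (43999 - 17486)/(-12*(-10 + 1) + 6158) = 26513/(-12*(-9) + 6158) = 26513/(108 + 6158) = 26513/6266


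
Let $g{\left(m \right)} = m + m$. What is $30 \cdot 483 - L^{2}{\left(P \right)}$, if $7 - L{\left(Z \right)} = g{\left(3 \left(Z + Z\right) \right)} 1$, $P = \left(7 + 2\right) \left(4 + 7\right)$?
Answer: $-1380271$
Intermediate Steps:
$P = 99$ ($P = 9 \cdot 11 = 99$)
$g{\left(m \right)} = 2 m$
$L{\left(Z \right)} = 7 - 12 Z$ ($L{\left(Z \right)} = 7 - 2 \cdot 3 \left(Z + Z\right) 1 = 7 - 2 \cdot 3 \cdot 2 Z 1 = 7 - 2 \cdot 6 Z 1 = 7 - 12 Z 1 = 7 - 12 Z$)
$30 \cdot 483 - L^{2}{\left(P \right)} = 30 \cdot 483 - \left(7 - 1188\right)^{2} = 14490 - \left(7 - 1188\right)^{2} = 14490 - \left(-1181\right)^{2} = 14490 - 1394761 = -1380271$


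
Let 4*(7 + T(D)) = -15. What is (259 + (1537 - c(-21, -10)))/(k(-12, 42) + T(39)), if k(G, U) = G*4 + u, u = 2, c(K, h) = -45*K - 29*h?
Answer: -2244/227 ≈ -9.8855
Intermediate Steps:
T(D) = -43/4 (T(D) = -7 + (1/4)*(-15) = -7 - 15/4 = -43/4)
k(G, U) = 2 + 4*G (k(G, U) = G*4 + 2 = 4*G + 2 = 2 + 4*G)
(259 + (1537 - c(-21, -10)))/(k(-12, 42) + T(39)) = (259 + (1537 - (-45*(-21) - 29*(-10))))/((2 + 4*(-12)) - 43/4) = (259 + (1537 - (945 + 290)))/((2 - 48) - 43/4) = (259 + (1537 - 1*1235))/(-46 - 43/4) = (259 + (1537 - 1235))/(-227/4) = (259 + 302)*(-4/227) = 561*(-4/227) = -2244/227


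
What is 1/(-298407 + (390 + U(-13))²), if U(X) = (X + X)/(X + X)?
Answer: -1/145526 ≈ -6.8716e-6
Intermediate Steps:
U(X) = 1 (U(X) = (2*X)/((2*X)) = (2*X)*(1/(2*X)) = 1)
1/(-298407 + (390 + U(-13))²) = 1/(-298407 + (390 + 1)²) = 1/(-298407 + 391²) = 1/(-298407 + 152881) = 1/(-145526) = -1/145526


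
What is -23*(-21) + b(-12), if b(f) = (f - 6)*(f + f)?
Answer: 915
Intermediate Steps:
b(f) = 2*f*(-6 + f) (b(f) = (-6 + f)*(2*f) = 2*f*(-6 + f))
-23*(-21) + b(-12) = -23*(-21) + 2*(-12)*(-6 - 12) = 483 + 2*(-12)*(-18) = 483 + 432 = 915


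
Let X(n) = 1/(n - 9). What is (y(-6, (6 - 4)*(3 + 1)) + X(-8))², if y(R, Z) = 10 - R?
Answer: 73441/289 ≈ 254.12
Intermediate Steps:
X(n) = 1/(-9 + n)
(y(-6, (6 - 4)*(3 + 1)) + X(-8))² = ((10 - 1*(-6)) + 1/(-9 - 8))² = ((10 + 6) + 1/(-17))² = (16 - 1/17)² = (271/17)² = 73441/289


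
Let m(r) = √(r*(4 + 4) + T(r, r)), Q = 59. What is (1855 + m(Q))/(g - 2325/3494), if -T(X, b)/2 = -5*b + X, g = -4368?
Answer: -6481370/15264117 - 13976*√59/15264117 ≈ -0.43165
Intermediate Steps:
T(X, b) = -2*X + 10*b (T(X, b) = -2*(-5*b + X) = -2*(X - 5*b) = -2*X + 10*b)
m(r) = 4*√r (m(r) = √(r*(4 + 4) + (-2*r + 10*r)) = √(r*8 + 8*r) = √(8*r + 8*r) = √(16*r) = 4*√r)
(1855 + m(Q))/(g - 2325/3494) = (1855 + 4*√59)/(-4368 - 2325/3494) = (1855 + 4*√59)/(-15264117/3494) = (1855 + 4*√59)*(-3494/15264117) = -6481370/15264117 - 13976*√59/15264117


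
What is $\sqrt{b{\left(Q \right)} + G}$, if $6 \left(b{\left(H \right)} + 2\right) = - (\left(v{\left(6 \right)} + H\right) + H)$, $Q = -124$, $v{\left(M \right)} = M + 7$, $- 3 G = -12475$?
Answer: $\frac{\sqrt{16782}}{2} \approx 64.773$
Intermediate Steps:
$G = \frac{12475}{3}$ ($G = \left(- \frac{1}{3}\right) \left(-12475\right) = \frac{12475}{3} \approx 4158.3$)
$v{\left(M \right)} = 7 + M$
$b{\left(H \right)} = - \frac{25}{6} - \frac{H}{3}$ ($b{\left(H \right)} = -2 + \frac{\left(-1\right) \left(\left(\left(7 + 6\right) + H\right) + H\right)}{6} = -2 + \frac{\left(-1\right) \left(\left(13 + H\right) + H\right)}{6} = -2 + \frac{\left(-1\right) \left(13 + 2 H\right)}{6} = -2 + \frac{-13 - 2 H}{6} = -2 - \left(\frac{13}{6} + \frac{H}{3}\right) = - \frac{25}{6} - \frac{H}{3}$)
$\sqrt{b{\left(Q \right)} + G} = \sqrt{\left(- \frac{25}{6} - - \frac{124}{3}\right) + \frac{12475}{3}} = \sqrt{\left(- \frac{25}{6} + \frac{124}{3}\right) + \frac{12475}{3}} = \sqrt{\frac{223}{6} + \frac{12475}{3}} = \sqrt{\frac{8391}{2}} = \frac{\sqrt{16782}}{2}$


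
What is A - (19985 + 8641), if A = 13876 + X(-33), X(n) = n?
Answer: -14783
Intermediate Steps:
A = 13843 (A = 13876 - 33 = 13843)
A - (19985 + 8641) = 13843 - (19985 + 8641) = 13843 - 1*28626 = 13843 - 28626 = -14783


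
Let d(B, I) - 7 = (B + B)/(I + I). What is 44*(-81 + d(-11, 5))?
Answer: -16764/5 ≈ -3352.8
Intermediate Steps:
d(B, I) = 7 + B/I (d(B, I) = 7 + (B + B)/(I + I) = 7 + (2*B)/((2*I)) = 7 + (2*B)*(1/(2*I)) = 7 + B/I)
44*(-81 + d(-11, 5)) = 44*(-81 + (7 - 11/5)) = 44*(-81 + 24/5) = 44*(-381/5) = -16764/5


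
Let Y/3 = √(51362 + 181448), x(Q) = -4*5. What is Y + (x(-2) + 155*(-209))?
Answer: -32415 + 3*√232810 ≈ -30968.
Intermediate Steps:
x(Q) = -20
Y = 3*√232810 (Y = 3*√(51362 + 181448) = 3*√232810 ≈ 1447.5)
Y + (x(-2) + 155*(-209)) = 3*√232810 + (-20 + 155*(-209)) = 3*√232810 + (-20 - 32395) = 3*√232810 - 32415 = -32415 + 3*√232810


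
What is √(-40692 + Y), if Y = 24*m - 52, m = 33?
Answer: 4*I*√2497 ≈ 199.88*I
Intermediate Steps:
Y = 740 (Y = 24*33 - 52 = 792 - 52 = 740)
√(-40692 + Y) = √(-40692 + 740) = √(-39952) = 4*I*√2497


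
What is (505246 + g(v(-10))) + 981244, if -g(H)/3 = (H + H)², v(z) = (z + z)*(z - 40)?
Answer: -10513510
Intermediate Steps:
v(z) = 2*z*(-40 + z) (v(z) = (2*z)*(-40 + z) = 2*z*(-40 + z))
g(H) = -12*H² (g(H) = -3*(H + H)² = -3*4*H² = -12*H²)
(505246 + g(v(-10))) + 981244 = (505246 - 12*400*(-40 - 10)²) + 981244 = (505246 - 12*(2*(-10)*(-50))²) + 981244 = (505246 - 12*1000²) + 981244 = (505246 - 12*1000000) + 981244 = (505246 - 12000000) + 981244 = -11494754 + 981244 = -10513510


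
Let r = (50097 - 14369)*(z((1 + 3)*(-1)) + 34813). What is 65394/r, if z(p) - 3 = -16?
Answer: 1557/29603200 ≈ 5.2596e-5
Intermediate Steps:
z(p) = -13 (z(p) = 3 - 16 = -13)
r = 1243334400 (r = (50097 - 14369)*(-13 + 34813) = 35728*34800 = 1243334400)
65394/r = 65394/1243334400 = 65394*(1/1243334400) = 1557/29603200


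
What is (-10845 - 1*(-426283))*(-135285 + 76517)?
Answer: -24414460384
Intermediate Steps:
(-10845 - 1*(-426283))*(-135285 + 76517) = (-10845 + 426283)*(-58768) = 415438*(-58768) = -24414460384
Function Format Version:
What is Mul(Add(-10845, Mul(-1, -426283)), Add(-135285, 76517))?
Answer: -24414460384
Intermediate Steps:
Mul(Add(-10845, Mul(-1, -426283)), Add(-135285, 76517)) = Mul(Add(-10845, 426283), -58768) = Mul(415438, -58768) = -24414460384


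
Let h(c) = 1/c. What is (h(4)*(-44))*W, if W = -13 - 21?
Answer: 374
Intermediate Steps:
W = -34
(h(4)*(-44))*W = (-44/4)*(-34) = ((¼)*(-44))*(-34) = -11*(-34) = 374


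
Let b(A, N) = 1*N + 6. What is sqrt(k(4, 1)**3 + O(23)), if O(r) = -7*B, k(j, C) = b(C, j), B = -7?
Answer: sqrt(1049) ≈ 32.388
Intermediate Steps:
b(A, N) = 6 + N (b(A, N) = N + 6 = 6 + N)
k(j, C) = 6 + j
O(r) = 49 (O(r) = -7*(-7) = 49)
sqrt(k(4, 1)**3 + O(23)) = sqrt((6 + 4)**3 + 49) = sqrt(10**3 + 49) = sqrt(1000 + 49) = sqrt(1049)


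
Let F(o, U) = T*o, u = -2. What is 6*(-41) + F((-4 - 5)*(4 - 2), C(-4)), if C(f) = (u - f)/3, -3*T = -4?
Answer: -270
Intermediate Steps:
T = 4/3 (T = -⅓*(-4) = 4/3 ≈ 1.3333)
C(f) = -⅔ - f/3 (C(f) = (-2 - f)/3 = (-2 - f)*(⅓) = -⅔ - f/3)
F(o, U) = 4*o/3
6*(-41) + F((-4 - 5)*(4 - 2), C(-4)) = 6*(-41) + 4*((-4 - 5)*(4 - 2))/3 = -246 + 4*(-9*2)/3 = -246 + (4/3)*(-18) = -246 - 24 = -270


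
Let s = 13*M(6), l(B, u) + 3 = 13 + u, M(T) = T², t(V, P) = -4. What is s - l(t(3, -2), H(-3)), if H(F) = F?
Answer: 461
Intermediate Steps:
l(B, u) = 10 + u (l(B, u) = -3 + (13 + u) = 10 + u)
s = 468 (s = 13*6² = 13*36 = 468)
s - l(t(3, -2), H(-3)) = 468 - (10 - 3) = 468 - 1*7 = 468 - 7 = 461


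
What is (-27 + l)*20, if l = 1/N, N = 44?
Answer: -5935/11 ≈ -539.54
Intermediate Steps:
l = 1/44 ≈ 0.022727
(-27 + l)*20 = (-27 + 1/44)*20 = -1187/44*20 = -5935/11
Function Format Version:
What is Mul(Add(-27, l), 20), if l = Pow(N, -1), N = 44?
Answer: Rational(-5935, 11) ≈ -539.54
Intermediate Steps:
l = Rational(1, 44) (l = Pow(44, -1) = Rational(1, 44) ≈ 0.022727)
Mul(Add(-27, l), 20) = Mul(Add(-27, Rational(1, 44)), 20) = Mul(Rational(-1187, 44), 20) = Rational(-5935, 11)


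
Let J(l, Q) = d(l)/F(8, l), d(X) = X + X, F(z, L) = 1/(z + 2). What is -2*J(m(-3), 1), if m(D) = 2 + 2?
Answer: -160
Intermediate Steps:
m(D) = 4
F(z, L) = 1/(2 + z)
d(X) = 2*X
J(l, Q) = 20*l (J(l, Q) = (2*l)/(1/(2 + 8)) = (2*l)/(1/10) = (2*l)/(⅒) = (2*l)*10 = 20*l)
-2*J(m(-3), 1) = -40*4 = -2*80 = -160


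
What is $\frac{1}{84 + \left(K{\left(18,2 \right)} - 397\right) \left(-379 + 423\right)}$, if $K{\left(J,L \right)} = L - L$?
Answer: $- \frac{1}{17384} \approx -5.7524 \cdot 10^{-5}$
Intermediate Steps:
$K{\left(J,L \right)} = 0$
$\frac{1}{84 + \left(K{\left(18,2 \right)} - 397\right) \left(-379 + 423\right)} = \frac{1}{84 + \left(0 - 397\right) \left(-379 + 423\right)} = \frac{1}{84 - 17468} = \frac{1}{-17384} = - \frac{1}{17384}$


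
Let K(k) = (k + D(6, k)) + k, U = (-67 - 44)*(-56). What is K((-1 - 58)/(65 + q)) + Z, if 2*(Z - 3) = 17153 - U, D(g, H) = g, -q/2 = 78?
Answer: 997141/182 ≈ 5478.8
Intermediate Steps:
q = -156 (q = -2*78 = -156)
U = 6216 (U = -111*(-56) = 6216)
Z = 10943/2 (Z = 3 + (17153 - 1*6216)/2 = 3 + (17153 - 6216)/2 = 3 + (½)*10937 = 3 + 10937/2 = 10943/2 ≈ 5471.5)
K(k) = 6 + 2*k (K(k) = (k + 6) + k = (6 + k) + k = 6 + 2*k)
K((-1 - 58)/(65 + q)) + Z = (6 + 2*((-1 - 58)/(65 - 156))) + 10943/2 = (6 + 2*(-59/(-91))) + 10943/2 = (6 + 2*(-59*(-1/91))) + 10943/2 = (6 + 2*(59/91)) + 10943/2 = (6 + 118/91) + 10943/2 = 664/91 + 10943/2 = 997141/182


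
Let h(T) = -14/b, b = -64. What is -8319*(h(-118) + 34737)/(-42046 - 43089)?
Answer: 9247325529/2724320 ≈ 3394.4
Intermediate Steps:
h(T) = 7/32 (h(T) = -14/(-64) = -14*(-1/64) = 7/32)
-8319*(h(-118) + 34737)/(-42046 - 43089) = -8319*(7/32 + 34737)/(-42046 - 43089) = -8319/((-85135/1111591/32)) = -8319/((-85135*32/1111591)) = -8319/(-2724320/1111591) = -8319*(-1111591/2724320) = 9247325529/2724320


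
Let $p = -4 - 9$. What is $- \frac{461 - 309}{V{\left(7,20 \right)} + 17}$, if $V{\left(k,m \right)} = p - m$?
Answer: $\frac{19}{2} \approx 9.5$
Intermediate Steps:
$p = -13$
$V{\left(k,m \right)} = -13 - m$
$- \frac{461 - 309}{V{\left(7,20 \right)} + 17} = - \frac{461 - 309}{\left(-13 - 20\right) + 17} = - \frac{152}{\left(-13 - 20\right) + 17} = - \frac{152}{-33 + 17} = - \frac{152}{-16} = - \frac{152 \left(-1\right)}{16} = \left(-1\right) \left(- \frac{19}{2}\right) = \frac{19}{2}$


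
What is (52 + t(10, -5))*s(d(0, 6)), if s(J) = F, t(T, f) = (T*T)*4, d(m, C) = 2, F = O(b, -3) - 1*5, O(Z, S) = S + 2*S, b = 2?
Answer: -6328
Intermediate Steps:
O(Z, S) = 3*S
F = -14 (F = 3*(-3) - 1*5 = -9 - 5 = -14)
t(T, f) = 4*T**2 (t(T, f) = T**2*4 = 4*T**2)
s(J) = -14
(52 + t(10, -5))*s(d(0, 6)) = (52 + 4*10**2)*(-14) = (52 + 4*100)*(-14) = (52 + 400)*(-14) = 452*(-14) = -6328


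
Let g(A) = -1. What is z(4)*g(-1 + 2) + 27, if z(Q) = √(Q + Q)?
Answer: 27 - 2*√2 ≈ 24.172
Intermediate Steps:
z(Q) = √2*√Q (z(Q) = √(2*Q) = √2*√Q)
z(4)*g(-1 + 2) + 27 = (√2*√4)*(-1) + 27 = (√2*2)*(-1) + 27 = (2*√2)*(-1) + 27 = -2*√2 + 27 = 27 - 2*√2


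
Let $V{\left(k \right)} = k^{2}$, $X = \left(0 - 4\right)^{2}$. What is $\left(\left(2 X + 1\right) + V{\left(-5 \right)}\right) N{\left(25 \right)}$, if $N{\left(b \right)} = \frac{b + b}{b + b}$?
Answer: $58$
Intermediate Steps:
$X = 16$ ($X = \left(-4\right)^{2} = 16$)
$N{\left(b \right)} = 1$ ($N{\left(b \right)} = \frac{2 b}{2 b} = 2 b \frac{1}{2 b} = 1$)
$\left(\left(2 X + 1\right) + V{\left(-5 \right)}\right) N{\left(25 \right)} = \left(\left(2 \cdot 16 + 1\right) + \left(-5\right)^{2}\right) 1 = \left(\left(32 + 1\right) + 25\right) 1 = \left(33 + 25\right) 1 = 58 \cdot 1 = 58$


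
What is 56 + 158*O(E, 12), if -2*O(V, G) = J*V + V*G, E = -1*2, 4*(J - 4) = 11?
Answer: 6037/2 ≈ 3018.5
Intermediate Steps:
J = 27/4 (J = 4 + (1/4)*11 = 4 + 11/4 = 27/4 ≈ 6.7500)
E = -2
O(V, G) = -27*V/8 - G*V/2 (O(V, G) = -(27*V/4 + V*G)/2 = -(27*V/4 + G*V)/2 = -27*V/8 - G*V/2)
56 + 158*O(E, 12) = 56 + 158*(-1/8*(-2)*(27 + 4*12)) = 56 + 158*(-1/8*(-2)*(27 + 48)) = 56 + 158*(-1/8*(-2)*75) = 56 + 158*(75/4) = 56 + 5925/2 = 6037/2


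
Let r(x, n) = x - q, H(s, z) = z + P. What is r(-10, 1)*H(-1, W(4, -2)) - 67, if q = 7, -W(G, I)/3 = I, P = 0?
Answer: -169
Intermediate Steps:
W(G, I) = -3*I
H(s, z) = z (H(s, z) = z + 0 = z)
r(x, n) = -7 + x (r(x, n) = x - 1*7 = x - 7 = -7 + x)
r(-10, 1)*H(-1, W(4, -2)) - 67 = (-7 - 10)*(-3*(-2)) - 67 = -17*6 - 67 = -102 - 67 = -169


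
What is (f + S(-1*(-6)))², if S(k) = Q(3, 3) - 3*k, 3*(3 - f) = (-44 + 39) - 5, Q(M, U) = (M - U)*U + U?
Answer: 676/9 ≈ 75.111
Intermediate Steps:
Q(M, U) = U + U*(M - U) (Q(M, U) = U*(M - U) + U = U + U*(M - U))
f = 19/3 (f = 3 - ((-44 + 39) - 5)/3 = 3 - (-5 - 5)/3 = 3 - ⅓*(-10) = 3 + 10/3 = 19/3 ≈ 6.3333)
S(k) = 3 - 3*k (S(k) = 3*(1 + 3 - 1*3) - 3*k = 3*(1 + 3 - 3) - 3*k = 3*1 - 3*k = 3 - 3*k)
(f + S(-1*(-6)))² = (19/3 + (3 - (-3)*(-6)))² = (19/3 + (3 - 3*6))² = (19/3 + (3 - 18))² = (19/3 - 15)² = (-26/3)² = 676/9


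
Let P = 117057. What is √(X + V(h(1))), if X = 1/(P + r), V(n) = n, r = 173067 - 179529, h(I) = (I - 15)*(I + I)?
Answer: I*√342475002105/110595 ≈ 5.2915*I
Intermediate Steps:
h(I) = 2*I*(-15 + I) (h(I) = (-15 + I)*(2*I) = 2*I*(-15 + I))
r = -6462
X = 1/110595 (X = 1/(117057 - 6462) = 1/110595 ≈ 9.0420e-6)
√(X + V(h(1))) = √(1/110595 + 2*1*(-15 + 1)) = √(1/110595 + 2*1*(-14)) = √(1/110595 - 28) = √(-3096659/110595) = I*√342475002105/110595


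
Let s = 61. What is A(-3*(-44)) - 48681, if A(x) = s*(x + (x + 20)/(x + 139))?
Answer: -11001187/271 ≈ -40595.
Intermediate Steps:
A(x) = 61*x + 61*(20 + x)/(139 + x) (A(x) = 61*(x + (x + 20)/(x + 139)) = 61*(x + (20 + x)/(139 + x)) = 61*x + 61*(20 + x)/(139 + x))
A(-3*(-44)) - 48681 = 61*(20 + (-3*(-44))² + 140*(-3*(-44)))/(139 - 3*(-44)) - 48681 = 61*(20 + 132² + 140*132)/(139 + 132) - 48681 = 61*(20 + 17424 + 18480)/271 - 48681 = 61*(1/271)*35924 - 48681 = 2191364/271 - 48681 = -11001187/271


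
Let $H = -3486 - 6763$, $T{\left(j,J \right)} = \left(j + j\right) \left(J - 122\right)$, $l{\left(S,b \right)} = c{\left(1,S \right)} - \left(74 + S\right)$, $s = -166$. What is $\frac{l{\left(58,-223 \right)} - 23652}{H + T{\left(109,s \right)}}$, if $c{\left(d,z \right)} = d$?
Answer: $\frac{23783}{73033} \approx 0.32565$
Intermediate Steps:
$l{\left(S,b \right)} = -73 - S$ ($l{\left(S,b \right)} = 1 - \left(74 + S\right) = -73 - S$)
$T{\left(j,J \right)} = 2 j \left(-122 + J\right)$
$H = -10249$ ($H = -3486 - 6763 = -10249$)
$\frac{l{\left(58,-223 \right)} - 23652}{H + T{\left(109,s \right)}} = \frac{\left(-73 - 58\right) - 23652}{-10249 + 2 \cdot 109 \left(-122 - 166\right)} = \frac{\left(-73 - 58\right) - 23652}{-10249 + 2 \cdot 109 \left(-288\right)} = \frac{-131 - 23652}{-10249 - 62784} = - \frac{23783}{-73033} = \left(-23783\right) \left(- \frac{1}{73033}\right) = \frac{23783}{73033}$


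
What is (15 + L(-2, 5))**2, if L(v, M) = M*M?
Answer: 1600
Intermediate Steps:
L(v, M) = M**2
(15 + L(-2, 5))**2 = (15 + 5**2)**2 = (15 + 25)**2 = 40**2 = 1600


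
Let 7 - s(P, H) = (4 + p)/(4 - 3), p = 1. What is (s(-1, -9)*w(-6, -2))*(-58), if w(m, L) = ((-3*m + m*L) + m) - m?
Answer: -3480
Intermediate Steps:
w(m, L) = -3*m + L*m (w(m, L) = ((-3*m + L*m) + m) - m = (-2*m + L*m) - m = -3*m + L*m)
s(P, H) = 2 (s(P, H) = 7 - (4 + 1)/(4 - 3) = 7 - 5/1 = 7 - 5 = 2)
(s(-1, -9)*w(-6, -2))*(-58) = (2*(-6*(-3 - 2)))*(-58) = (2*(-6*(-5)))*(-58) = (2*30)*(-58) = 60*(-58) = -3480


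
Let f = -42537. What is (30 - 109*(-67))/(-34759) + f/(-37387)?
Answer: 1204384712/1299534733 ≈ 0.92678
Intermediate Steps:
(30 - 109*(-67))/(-34759) + f/(-37387) = (30 - 109*(-67))/(-34759) - 42537/(-37387) = (30 + 7303)*(-1/34759) - 42537*(-1/37387) = 7333*(-1/34759) + 42537/37387 = -7333/34759 + 42537/37387 = 1204384712/1299534733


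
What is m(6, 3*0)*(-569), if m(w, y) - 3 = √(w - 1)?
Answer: -1707 - 569*√5 ≈ -2979.3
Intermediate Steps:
m(w, y) = 3 + √(-1 + w) (m(w, y) = 3 + √(w - 1) = 3 + √(-1 + w))
m(6, 3*0)*(-569) = (3 + √(-1 + 6))*(-569) = (3 + √5)*(-569) = -1707 - 569*√5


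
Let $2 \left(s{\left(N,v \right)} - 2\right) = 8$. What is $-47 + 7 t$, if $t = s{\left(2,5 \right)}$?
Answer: $-5$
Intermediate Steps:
$s{\left(N,v \right)} = 6$ ($s{\left(N,v \right)} = 2 + \frac{1}{2} \cdot 8 = 2 + 4 = 6$)
$t = 6$
$-47 + 7 t = -47 + 7 \cdot 6 = -47 + 42 = -5$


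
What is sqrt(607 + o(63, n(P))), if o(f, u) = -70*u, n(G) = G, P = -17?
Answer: sqrt(1797) ≈ 42.391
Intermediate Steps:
sqrt(607 + o(63, n(P))) = sqrt(607 - 70*(-17)) = sqrt(607 + 1190) = sqrt(1797)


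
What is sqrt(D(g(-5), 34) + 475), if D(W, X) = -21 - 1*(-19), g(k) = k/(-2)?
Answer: sqrt(473) ≈ 21.749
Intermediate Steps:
g(k) = -k/2 (g(k) = k*(-1/2) = -k/2)
D(W, X) = -2 (D(W, X) = -21 + 19 = -2)
sqrt(D(g(-5), 34) + 475) = sqrt(-2 + 475) = sqrt(473)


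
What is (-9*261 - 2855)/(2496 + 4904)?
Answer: -1301/1850 ≈ -0.70324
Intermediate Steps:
(-9*261 - 2855)/(2496 + 4904) = (-2349 - 2855)/7400 = -5204*1/7400 = -1301/1850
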